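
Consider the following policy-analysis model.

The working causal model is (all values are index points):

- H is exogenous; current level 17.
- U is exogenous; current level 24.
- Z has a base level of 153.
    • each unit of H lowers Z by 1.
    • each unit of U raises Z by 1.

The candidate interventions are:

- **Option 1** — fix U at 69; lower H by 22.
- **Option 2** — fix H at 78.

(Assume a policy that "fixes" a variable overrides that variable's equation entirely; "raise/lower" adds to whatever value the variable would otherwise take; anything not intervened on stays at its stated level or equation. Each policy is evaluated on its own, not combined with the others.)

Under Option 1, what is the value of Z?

Option 1 (U := 69, H − 22):
  H = 17 − 22 = -5
  U = 69
  Z = 153 − (-5) + 69 = 227

227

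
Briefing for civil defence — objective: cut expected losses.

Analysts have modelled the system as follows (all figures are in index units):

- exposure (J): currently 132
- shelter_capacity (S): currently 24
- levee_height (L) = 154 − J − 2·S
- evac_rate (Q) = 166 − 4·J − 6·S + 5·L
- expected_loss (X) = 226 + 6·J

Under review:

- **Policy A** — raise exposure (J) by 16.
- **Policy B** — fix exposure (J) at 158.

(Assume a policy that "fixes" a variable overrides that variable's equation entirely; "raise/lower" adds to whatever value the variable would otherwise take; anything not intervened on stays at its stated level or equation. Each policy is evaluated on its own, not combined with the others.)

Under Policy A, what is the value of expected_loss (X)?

1114

Policy A (J + 16):
  J = 132 + 16 = 148
  X = 226 + 6·148 = 1114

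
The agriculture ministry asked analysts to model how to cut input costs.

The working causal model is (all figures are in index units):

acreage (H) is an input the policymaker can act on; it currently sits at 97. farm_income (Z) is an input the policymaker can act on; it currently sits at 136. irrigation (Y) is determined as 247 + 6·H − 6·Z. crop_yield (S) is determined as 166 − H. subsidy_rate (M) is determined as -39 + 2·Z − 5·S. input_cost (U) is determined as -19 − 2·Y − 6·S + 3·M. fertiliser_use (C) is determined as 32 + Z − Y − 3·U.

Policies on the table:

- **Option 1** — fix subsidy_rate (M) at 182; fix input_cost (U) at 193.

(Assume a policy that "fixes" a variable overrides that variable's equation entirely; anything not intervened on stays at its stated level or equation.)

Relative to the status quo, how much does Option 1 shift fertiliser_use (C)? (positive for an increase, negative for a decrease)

Baseline:
  H = 97
  Z = 136
  Y = 247 + 6·97 − 6·136 = 13
  S = 166 − 97 = 69
  M = -39 + 2·136 − 5·69 = -112
  U = -19 − 2·13 − 6·69 + 3·(-112) = -795
  C = 32 + 136 − 13 − 3·(-795) = 2540
Option 1 (M := 182, U := 193):
  H = 97
  Z = 136
  Y = 247 + 6·97 − 6·136 = 13
  S = 166 − 97 = 69
  M = 182
  U = 193
  C = 32 + 136 − 13 − 3·193 = -424
Change in C: -424 − 2540 = -2964

-2964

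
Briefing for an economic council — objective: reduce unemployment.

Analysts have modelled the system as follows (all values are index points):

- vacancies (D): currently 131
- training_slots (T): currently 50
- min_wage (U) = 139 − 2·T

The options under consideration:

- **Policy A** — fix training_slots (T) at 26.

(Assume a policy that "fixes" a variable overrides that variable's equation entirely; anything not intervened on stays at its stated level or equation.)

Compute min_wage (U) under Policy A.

87

Policy A (T := 26):
  T = 26
  U = 139 − 2·26 = 87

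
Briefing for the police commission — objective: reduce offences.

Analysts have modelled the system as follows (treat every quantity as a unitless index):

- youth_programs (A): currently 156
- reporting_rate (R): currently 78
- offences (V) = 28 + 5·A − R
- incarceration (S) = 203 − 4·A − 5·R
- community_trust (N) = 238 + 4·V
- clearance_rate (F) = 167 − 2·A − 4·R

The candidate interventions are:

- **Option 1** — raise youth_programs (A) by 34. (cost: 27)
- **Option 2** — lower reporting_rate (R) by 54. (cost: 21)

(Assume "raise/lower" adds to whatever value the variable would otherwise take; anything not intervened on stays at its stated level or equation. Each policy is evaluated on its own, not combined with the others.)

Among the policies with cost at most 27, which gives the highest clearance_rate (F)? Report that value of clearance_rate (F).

Option 1 (A + 34):
  A = 156 + 34 = 190
  R = 78
  F = 167 − 2·190 − 4·78 = -525
Option 2 (R − 54):
  A = 156
  R = 78 − 54 = 24
  F = 167 − 2·156 − 4·24 = -241
Comparing — Option 1: F=-525, Option 2: F=-241. Highest is -241 (Option 2).

-241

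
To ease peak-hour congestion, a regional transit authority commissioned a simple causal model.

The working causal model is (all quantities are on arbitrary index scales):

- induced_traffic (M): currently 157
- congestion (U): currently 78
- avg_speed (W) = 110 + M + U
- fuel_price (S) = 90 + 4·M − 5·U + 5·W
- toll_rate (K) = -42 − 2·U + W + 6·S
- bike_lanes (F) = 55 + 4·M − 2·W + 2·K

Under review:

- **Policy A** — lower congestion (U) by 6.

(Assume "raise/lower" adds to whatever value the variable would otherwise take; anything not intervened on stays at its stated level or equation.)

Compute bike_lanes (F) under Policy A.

24947

Policy A (U − 6):
  M = 157
  U = 78 − 6 = 72
  W = 110 + 157 + 72 = 339
  S = 90 + 4·157 − 5·72 + 5·339 = 2053
  K = -42 − 2·72 + 339 + 6·2053 = 12471
  F = 55 + 4·157 − 2·339 + 2·12471 = 24947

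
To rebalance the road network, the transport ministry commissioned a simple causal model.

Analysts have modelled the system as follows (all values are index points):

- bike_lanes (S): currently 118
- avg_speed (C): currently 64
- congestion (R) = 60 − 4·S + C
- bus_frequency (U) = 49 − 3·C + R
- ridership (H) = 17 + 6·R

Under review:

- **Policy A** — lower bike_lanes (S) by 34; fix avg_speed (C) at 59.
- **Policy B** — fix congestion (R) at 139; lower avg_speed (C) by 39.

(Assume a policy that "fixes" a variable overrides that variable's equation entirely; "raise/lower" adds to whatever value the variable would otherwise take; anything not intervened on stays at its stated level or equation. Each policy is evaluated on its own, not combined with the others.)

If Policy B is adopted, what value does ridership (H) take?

851

Policy B (R := 139, C − 39):
  S = 118
  C = 64 − 39 = 25
  R = 139
  H = 17 + 6·139 = 851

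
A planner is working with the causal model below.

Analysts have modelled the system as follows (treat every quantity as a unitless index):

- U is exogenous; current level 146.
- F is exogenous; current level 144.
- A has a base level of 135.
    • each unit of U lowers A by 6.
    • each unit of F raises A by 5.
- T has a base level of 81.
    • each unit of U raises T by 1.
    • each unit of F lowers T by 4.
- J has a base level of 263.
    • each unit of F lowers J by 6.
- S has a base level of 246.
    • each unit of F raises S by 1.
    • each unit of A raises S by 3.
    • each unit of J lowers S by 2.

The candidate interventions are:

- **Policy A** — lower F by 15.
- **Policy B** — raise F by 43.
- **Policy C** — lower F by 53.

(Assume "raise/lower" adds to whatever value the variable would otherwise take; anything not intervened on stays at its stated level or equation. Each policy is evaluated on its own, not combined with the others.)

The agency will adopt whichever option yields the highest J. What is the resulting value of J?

Policy A (F − 15):
  F = 144 − 15 = 129
  J = 263 − 6·129 = -511
Policy B (F + 43):
  F = 144 + 43 = 187
  J = 263 − 6·187 = -859
Policy C (F − 53):
  F = 144 − 53 = 91
  J = 263 − 6·91 = -283
Comparing — Policy A: J=-511, Policy B: J=-859, Policy C: J=-283. Highest is -283 (Policy C).

-283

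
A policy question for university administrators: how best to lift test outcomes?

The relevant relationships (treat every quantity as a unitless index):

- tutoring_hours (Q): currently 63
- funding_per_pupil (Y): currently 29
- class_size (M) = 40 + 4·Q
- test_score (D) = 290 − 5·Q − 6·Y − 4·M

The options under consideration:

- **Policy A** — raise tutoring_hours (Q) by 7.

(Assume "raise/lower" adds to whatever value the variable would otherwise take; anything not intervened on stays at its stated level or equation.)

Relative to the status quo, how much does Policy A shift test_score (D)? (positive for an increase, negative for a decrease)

Baseline:
  Q = 63
  Y = 29
  M = 40 + 4·63 = 292
  D = 290 − 5·63 − 6·29 − 4·292 = -1367
Policy A (Q + 7):
  Q = 63 + 7 = 70
  Y = 29
  M = 40 + 4·70 = 320
  D = 290 − 5·70 − 6·29 − 4·320 = -1514
Change in D: -1514 − (-1367) = -147

-147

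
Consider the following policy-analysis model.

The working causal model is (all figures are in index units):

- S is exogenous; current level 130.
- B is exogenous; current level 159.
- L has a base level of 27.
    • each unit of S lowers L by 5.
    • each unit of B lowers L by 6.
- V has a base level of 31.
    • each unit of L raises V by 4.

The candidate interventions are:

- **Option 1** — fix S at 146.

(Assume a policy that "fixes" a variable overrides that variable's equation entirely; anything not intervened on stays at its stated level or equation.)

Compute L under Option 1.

-1657

Option 1 (S := 146):
  S = 146
  B = 159
  L = 27 − 5·146 − 6·159 = -1657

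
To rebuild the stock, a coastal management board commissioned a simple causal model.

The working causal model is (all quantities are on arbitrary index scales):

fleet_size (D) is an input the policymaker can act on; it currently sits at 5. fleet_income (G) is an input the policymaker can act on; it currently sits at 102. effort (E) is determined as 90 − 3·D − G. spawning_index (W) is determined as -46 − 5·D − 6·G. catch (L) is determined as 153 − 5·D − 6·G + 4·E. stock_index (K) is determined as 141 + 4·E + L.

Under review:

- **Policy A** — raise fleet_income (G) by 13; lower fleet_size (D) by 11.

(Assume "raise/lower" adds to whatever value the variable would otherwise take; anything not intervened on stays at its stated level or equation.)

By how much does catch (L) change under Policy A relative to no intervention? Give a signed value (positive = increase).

Baseline:
  D = 5
  G = 102
  E = 90 − 3·5 − 102 = -27
  L = 153 − 5·5 − 6·102 + 4·(-27) = -592
Policy A (G + 13, D − 11):
  D = 5 − 11 = -6
  G = 102 + 13 = 115
  E = 90 − 3·(-6) − 115 = -7
  L = 153 − 5·(-6) − 6·115 + 4·(-7) = -535
Change in L: -535 − (-592) = 57

57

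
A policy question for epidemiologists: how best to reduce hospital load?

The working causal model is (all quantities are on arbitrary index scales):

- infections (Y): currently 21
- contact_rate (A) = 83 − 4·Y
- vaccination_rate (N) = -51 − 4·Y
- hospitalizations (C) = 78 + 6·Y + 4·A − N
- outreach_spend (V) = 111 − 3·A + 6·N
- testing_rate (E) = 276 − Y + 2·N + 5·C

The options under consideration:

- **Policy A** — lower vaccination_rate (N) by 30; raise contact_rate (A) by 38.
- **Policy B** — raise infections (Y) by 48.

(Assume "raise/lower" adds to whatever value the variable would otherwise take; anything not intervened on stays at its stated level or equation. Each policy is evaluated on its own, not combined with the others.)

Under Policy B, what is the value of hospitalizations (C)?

Policy B (Y + 48):
  Y = 21 + 48 = 69
  A = 83 − 4·69 = -193
  N = -51 − 4·69 = -327
  C = 78 + 6·69 + 4·(-193) − (-327) = 47

47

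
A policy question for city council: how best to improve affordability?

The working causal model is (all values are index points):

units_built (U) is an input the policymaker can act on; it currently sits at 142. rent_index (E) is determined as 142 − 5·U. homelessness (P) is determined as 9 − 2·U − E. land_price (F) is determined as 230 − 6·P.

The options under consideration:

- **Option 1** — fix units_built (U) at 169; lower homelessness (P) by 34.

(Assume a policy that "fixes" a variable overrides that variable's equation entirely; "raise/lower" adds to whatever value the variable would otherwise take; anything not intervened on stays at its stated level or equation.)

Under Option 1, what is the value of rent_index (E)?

Option 1 (U := 169, P − 34):
  U = 169
  E = 142 − 5·169 = -703

-703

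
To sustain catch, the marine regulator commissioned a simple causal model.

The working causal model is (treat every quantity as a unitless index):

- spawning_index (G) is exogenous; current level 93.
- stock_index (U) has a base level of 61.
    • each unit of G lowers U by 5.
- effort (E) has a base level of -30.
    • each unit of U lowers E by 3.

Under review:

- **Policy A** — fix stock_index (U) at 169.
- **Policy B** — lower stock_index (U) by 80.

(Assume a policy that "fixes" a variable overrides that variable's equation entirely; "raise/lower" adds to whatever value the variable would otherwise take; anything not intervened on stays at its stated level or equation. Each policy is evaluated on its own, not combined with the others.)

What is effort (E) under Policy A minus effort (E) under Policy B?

Policy A (U := 169):
  G = 93
  U = 169
  E = -30 − 3·169 = -537
Policy B (U − 80):
  G = 93
  U = 61 − 5·93 (−80 from intervention) = -484
  E = -30 − 3·(-484) = 1422
E: -537 − 1422 = -1959

-1959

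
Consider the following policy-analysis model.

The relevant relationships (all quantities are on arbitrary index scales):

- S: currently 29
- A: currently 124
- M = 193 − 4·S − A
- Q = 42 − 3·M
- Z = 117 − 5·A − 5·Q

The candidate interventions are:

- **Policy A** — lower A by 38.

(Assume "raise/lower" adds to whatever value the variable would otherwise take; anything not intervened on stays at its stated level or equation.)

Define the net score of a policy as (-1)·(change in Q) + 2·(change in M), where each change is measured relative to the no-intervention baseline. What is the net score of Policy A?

190

Baseline:
  S = 29
  A = 124
  M = 193 − 4·29 − 124 = -47
  Q = 42 − 3·(-47) = 183
Policy A (A − 38):
  S = 29
  A = 124 − 38 = 86
  M = 193 − 4·29 − 86 = -9
  Q = 42 − 3·(-9) = 69
ΔQ = 69 − 183 = -114; ΔM = -9 − (-47) = 38
Score = (-1)·(-114) + 2·38 = 190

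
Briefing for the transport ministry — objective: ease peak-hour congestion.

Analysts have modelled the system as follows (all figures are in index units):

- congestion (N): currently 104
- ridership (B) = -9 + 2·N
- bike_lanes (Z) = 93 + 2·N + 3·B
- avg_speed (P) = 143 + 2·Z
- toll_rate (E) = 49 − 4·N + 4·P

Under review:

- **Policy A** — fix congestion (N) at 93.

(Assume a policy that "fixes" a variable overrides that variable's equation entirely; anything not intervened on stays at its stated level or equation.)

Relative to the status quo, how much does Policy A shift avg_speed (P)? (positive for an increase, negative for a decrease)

-176

Baseline:
  N = 104
  B = -9 + 2·104 = 199
  Z = 93 + 2·104 + 3·199 = 898
  P = 143 + 2·898 = 1939
Policy A (N := 93):
  N = 93
  B = -9 + 2·93 = 177
  Z = 93 + 2·93 + 3·177 = 810
  P = 143 + 2·810 = 1763
Change in P: 1763 − 1939 = -176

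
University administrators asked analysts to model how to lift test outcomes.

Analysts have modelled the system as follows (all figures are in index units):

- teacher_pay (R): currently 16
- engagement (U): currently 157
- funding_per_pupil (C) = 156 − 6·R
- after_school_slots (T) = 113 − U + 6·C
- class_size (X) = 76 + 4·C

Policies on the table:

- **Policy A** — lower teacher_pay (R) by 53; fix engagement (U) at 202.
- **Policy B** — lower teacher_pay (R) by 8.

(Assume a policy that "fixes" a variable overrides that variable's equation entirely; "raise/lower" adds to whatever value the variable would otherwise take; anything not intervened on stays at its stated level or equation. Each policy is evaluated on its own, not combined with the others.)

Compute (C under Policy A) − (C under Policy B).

Policy A (R − 53, U := 202):
  R = 16 − 53 = -37
  C = 156 − 6·(-37) = 378
Policy B (R − 8):
  R = 16 − 8 = 8
  C = 156 − 6·8 = 108
C: 378 − 108 = 270

270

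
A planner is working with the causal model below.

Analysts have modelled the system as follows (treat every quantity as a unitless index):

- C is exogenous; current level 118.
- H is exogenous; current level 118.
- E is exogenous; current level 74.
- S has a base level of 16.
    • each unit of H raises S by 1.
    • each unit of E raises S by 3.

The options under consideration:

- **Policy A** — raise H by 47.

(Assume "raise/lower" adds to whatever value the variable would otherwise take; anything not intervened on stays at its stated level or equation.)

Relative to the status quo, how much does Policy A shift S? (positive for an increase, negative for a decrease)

47

Baseline:
  H = 118
  E = 74
  S = 16 + 118 + 3·74 = 356
Policy A (H + 47):
  H = 118 + 47 = 165
  E = 74
  S = 16 + 165 + 3·74 = 403
Change in S: 403 − 356 = 47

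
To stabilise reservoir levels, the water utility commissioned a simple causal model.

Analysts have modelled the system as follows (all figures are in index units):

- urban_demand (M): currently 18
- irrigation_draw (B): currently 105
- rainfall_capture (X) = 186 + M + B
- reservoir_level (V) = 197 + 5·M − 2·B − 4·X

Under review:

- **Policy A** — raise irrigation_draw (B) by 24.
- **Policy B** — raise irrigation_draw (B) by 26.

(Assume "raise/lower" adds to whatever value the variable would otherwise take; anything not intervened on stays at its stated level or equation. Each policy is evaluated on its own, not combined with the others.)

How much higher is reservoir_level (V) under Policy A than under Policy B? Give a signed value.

12

Policy A (B + 24):
  M = 18
  B = 105 + 24 = 129
  X = 186 + 18 + 129 = 333
  V = 197 + 5·18 − 2·129 − 4·333 = -1303
Policy B (B + 26):
  M = 18
  B = 105 + 26 = 131
  X = 186 + 18 + 131 = 335
  V = 197 + 5·18 − 2·131 − 4·335 = -1315
V: -1303 − (-1315) = 12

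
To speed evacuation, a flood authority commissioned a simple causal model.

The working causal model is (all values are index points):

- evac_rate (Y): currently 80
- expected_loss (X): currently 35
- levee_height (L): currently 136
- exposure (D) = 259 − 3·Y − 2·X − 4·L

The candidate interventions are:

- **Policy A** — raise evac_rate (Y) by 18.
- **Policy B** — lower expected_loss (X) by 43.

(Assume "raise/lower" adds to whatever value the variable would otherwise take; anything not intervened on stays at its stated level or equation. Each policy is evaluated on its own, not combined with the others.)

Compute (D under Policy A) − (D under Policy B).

Policy A (Y + 18):
  Y = 80 + 18 = 98
  X = 35
  L = 136
  D = 259 − 3·98 − 2·35 − 4·136 = -649
Policy B (X − 43):
  Y = 80
  X = 35 − 43 = -8
  L = 136
  D = 259 − 3·80 − 2·(-8) − 4·136 = -509
D: -649 − (-509) = -140

-140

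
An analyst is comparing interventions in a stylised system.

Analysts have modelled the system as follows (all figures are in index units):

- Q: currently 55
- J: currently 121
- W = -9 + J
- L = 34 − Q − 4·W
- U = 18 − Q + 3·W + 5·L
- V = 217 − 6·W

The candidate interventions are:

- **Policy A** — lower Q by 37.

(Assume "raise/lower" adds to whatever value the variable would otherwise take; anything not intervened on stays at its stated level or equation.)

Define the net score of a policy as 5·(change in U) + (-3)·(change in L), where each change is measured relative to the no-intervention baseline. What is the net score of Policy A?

Baseline:
  Q = 55
  J = 121
  W = -9 + 121 = 112
  L = 34 − 55 − 4·112 = -469
  U = 18 − 55 + 3·112 + 5·(-469) = -2046
Policy A (Q − 37):
  Q = 55 − 37 = 18
  J = 121
  W = -9 + 121 = 112
  L = 34 − 18 − 4·112 = -432
  U = 18 − 18 + 3·112 + 5·(-432) = -1824
ΔU = -1824 − (-2046) = 222; ΔL = -432 − (-469) = 37
Score = 5·222 + (-3)·37 = 999

999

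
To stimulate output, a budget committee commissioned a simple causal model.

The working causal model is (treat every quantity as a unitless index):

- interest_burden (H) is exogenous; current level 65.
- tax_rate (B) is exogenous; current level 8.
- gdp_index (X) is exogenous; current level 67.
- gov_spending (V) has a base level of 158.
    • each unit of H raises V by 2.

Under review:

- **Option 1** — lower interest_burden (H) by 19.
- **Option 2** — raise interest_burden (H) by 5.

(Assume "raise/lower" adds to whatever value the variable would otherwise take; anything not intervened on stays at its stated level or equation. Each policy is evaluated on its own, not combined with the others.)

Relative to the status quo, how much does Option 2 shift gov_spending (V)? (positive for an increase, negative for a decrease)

10

Baseline:
  H = 65
  V = 158 + 2·65 = 288
Option 2 (H + 5):
  H = 65 + 5 = 70
  V = 158 + 2·70 = 298
Change in V: 298 − 288 = 10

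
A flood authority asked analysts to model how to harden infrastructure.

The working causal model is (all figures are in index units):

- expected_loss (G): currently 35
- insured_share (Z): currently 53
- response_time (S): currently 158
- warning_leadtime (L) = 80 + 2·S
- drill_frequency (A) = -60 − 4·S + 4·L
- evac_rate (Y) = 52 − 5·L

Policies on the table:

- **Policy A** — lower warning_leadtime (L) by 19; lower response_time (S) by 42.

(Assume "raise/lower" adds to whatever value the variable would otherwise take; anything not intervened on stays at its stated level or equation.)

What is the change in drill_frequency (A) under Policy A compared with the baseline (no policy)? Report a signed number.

-244

Baseline:
  S = 158
  L = 80 + 2·158 = 396
  A = -60 − 4·158 + 4·396 = 892
Policy A (L − 19, S − 42):
  S = 158 − 42 = 116
  L = 80 + 2·116 (−19 from intervention) = 293
  A = -60 − 4·116 + 4·293 = 648
Change in A: 648 − 892 = -244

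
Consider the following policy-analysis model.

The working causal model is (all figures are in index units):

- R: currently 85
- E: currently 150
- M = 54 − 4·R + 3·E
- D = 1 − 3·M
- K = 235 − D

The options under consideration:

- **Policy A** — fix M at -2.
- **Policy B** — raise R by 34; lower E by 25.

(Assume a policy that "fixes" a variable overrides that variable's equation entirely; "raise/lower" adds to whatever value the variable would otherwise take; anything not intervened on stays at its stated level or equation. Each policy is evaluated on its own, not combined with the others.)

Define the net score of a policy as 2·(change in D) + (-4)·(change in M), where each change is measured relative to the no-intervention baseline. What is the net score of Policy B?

2110

Baseline:
  R = 85
  E = 150
  M = 54 − 4·85 + 3·150 = 164
  D = 1 − 3·164 = -491
Policy B (R + 34, E − 25):
  R = 85 + 34 = 119
  E = 150 − 25 = 125
  M = 54 − 4·119 + 3·125 = -47
  D = 1 − 3·(-47) = 142
ΔD = 142 − (-491) = 633; ΔM = -47 − 164 = -211
Score = 2·633 + (-4)·(-211) = 2110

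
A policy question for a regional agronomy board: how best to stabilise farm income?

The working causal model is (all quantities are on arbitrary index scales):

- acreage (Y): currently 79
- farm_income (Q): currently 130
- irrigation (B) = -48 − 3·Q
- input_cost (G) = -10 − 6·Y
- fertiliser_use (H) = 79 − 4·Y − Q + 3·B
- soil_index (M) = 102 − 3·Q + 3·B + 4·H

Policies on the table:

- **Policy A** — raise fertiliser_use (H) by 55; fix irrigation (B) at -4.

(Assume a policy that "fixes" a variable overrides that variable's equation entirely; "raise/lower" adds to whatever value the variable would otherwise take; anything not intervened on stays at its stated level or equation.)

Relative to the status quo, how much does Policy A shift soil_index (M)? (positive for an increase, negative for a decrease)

6730

Baseline:
  Y = 79
  Q = 130
  B = -48 − 3·130 = -438
  H = 79 − 4·79 − 130 + 3·(-438) = -1681
  M = 102 − 3·130 + 3·(-438) + 4·(-1681) = -8326
Policy A (H + 55, B := -4):
  Y = 79
  Q = 130
  B = -4
  H = 79 − 4·79 − 130 + 3·(-4) (+55 from intervention) = -324
  M = 102 − 3·130 + 3·(-4) + 4·(-324) = -1596
Change in M: -1596 − (-8326) = 6730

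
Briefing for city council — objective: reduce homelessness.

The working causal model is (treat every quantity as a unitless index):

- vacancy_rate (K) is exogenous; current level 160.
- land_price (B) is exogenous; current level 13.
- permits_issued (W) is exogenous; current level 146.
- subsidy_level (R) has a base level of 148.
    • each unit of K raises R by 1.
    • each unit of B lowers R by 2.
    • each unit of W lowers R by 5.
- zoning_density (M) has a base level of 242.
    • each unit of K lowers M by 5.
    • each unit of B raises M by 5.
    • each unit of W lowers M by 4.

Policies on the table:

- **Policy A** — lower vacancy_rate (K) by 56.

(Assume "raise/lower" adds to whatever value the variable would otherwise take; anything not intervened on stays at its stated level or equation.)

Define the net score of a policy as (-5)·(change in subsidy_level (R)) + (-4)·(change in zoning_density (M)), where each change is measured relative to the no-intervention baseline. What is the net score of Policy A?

-840

Baseline:
  K = 160
  B = 13
  W = 146
  R = 148 + 160 − 2·13 − 5·146 = -448
  M = 242 − 5·160 + 5·13 − 4·146 = -1077
Policy A (K − 56):
  K = 160 − 56 = 104
  B = 13
  W = 146
  R = 148 + 104 − 2·13 − 5·146 = -504
  M = 242 − 5·104 + 5·13 − 4·146 = -797
ΔR = -504 − (-448) = -56; ΔM = -797 − (-1077) = 280
Score = (-5)·(-56) + (-4)·280 = -840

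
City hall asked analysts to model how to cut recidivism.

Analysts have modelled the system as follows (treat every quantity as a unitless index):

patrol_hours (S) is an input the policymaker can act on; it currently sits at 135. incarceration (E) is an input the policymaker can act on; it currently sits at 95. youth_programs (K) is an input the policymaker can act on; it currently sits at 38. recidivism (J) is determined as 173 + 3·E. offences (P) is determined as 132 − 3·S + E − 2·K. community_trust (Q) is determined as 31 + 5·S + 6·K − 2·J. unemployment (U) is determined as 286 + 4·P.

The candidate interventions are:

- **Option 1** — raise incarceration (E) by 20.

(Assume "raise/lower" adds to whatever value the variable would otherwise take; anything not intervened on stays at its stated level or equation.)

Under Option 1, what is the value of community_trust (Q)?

Option 1 (E + 20):
  S = 135
  E = 95 + 20 = 115
  K = 38
  J = 173 + 3·115 = 518
  Q = 31 + 5·135 + 6·38 − 2·518 = -102

-102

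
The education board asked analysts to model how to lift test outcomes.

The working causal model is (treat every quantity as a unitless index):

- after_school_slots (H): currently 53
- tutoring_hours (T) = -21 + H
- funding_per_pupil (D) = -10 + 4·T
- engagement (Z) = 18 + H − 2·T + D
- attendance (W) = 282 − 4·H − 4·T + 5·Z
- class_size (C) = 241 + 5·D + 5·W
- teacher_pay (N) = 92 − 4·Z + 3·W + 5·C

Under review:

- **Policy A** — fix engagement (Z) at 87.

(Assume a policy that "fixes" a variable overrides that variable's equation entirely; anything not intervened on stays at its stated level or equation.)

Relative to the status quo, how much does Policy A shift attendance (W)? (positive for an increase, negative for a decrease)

Baseline:
  H = 53
  T = -21 + 53 = 32
  D = -10 + 4·32 = 118
  Z = 18 + 53 − 2·32 + 118 = 125
  W = 282 − 4·53 − 4·32 + 5·125 = 567
Policy A (Z := 87):
  H = 53
  T = -21 + 53 = 32
  D = -10 + 4·32 = 118
  Z = 87
  W = 282 − 4·53 − 4·32 + 5·87 = 377
Change in W: 377 − 567 = -190

-190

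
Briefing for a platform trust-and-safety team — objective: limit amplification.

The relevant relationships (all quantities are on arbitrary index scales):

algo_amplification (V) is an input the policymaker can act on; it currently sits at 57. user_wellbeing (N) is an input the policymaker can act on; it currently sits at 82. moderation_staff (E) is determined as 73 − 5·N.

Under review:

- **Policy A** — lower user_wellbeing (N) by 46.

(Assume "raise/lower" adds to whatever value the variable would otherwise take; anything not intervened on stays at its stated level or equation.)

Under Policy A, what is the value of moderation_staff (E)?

-107

Policy A (N − 46):
  N = 82 − 46 = 36
  E = 73 − 5·36 = -107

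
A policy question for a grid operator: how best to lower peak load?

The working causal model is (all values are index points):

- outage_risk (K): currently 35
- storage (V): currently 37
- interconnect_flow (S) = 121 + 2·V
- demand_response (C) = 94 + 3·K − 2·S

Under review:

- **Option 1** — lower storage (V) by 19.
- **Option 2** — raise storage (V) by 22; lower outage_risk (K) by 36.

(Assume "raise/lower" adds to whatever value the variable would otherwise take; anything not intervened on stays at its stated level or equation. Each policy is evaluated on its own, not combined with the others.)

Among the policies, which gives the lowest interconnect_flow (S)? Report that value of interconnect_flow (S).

157

Option 1 (V − 19):
  V = 37 − 19 = 18
  S = 121 + 2·18 = 157
Option 2 (V + 22, K − 36):
  V = 37 + 22 = 59
  S = 121 + 2·59 = 239
Comparing — Option 1: S=157, Option 2: S=239. Lowest is 157 (Option 1).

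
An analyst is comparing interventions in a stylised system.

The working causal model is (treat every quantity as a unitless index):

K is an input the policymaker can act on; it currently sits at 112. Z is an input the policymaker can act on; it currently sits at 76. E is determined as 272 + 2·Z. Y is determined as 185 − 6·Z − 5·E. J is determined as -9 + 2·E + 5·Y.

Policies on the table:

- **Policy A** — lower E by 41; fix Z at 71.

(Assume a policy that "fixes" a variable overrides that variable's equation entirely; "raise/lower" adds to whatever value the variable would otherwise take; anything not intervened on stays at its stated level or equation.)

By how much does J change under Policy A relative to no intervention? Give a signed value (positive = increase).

Baseline:
  Z = 76
  E = 272 + 2·76 = 424
  Y = 185 − 6·76 − 5·424 = -2391
  J = -9 + 2·424 + 5·(-2391) = -11116
Policy A (E − 41, Z := 71):
  Z = 71
  E = 272 + 2·71 (−41 from intervention) = 373
  Y = 185 − 6·71 − 5·373 = -2106
  J = -9 + 2·373 + 5·(-2106) = -9793
Change in J: -9793 − (-11116) = 1323

1323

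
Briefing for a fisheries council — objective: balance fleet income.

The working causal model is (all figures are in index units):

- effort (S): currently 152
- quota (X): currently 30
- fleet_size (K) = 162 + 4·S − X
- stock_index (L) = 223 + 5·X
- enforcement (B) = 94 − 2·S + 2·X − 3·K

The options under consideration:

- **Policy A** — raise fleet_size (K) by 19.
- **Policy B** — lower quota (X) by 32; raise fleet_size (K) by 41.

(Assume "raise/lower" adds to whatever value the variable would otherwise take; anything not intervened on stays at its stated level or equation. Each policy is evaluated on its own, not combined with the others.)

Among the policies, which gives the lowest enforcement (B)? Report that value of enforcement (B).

Policy A (K + 19):
  S = 152
  X = 30
  K = 162 + 4·152 − 30 (+19 from intervention) = 759
  B = 94 − 2·152 + 2·30 − 3·759 = -2427
Policy B (X − 32, K + 41):
  S = 152
  X = 30 − 32 = -2
  K = 162 + 4·152 − (-2) (+41 from intervention) = 813
  B = 94 − 2·152 + 2·(-2) − 3·813 = -2653
Comparing — Policy A: B=-2427, Policy B: B=-2653. Lowest is -2653 (Policy B).

-2653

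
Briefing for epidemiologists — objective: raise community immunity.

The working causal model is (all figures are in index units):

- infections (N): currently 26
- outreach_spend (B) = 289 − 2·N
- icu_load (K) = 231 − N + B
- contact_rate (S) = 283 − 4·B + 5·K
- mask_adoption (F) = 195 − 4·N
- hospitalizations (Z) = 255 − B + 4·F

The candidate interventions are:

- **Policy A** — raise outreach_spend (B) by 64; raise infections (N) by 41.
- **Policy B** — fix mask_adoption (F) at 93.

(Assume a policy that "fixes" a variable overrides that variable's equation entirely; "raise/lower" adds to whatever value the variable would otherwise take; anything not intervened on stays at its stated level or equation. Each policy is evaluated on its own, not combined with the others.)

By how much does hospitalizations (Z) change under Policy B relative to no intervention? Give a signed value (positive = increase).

8

Baseline:
  N = 26
  B = 289 − 2·26 = 237
  F = 195 − 4·26 = 91
  Z = 255 − 237 + 4·91 = 382
Policy B (F := 93):
  N = 26
  B = 289 − 2·26 = 237
  F = 93
  Z = 255 − 237 + 4·93 = 390
Change in Z: 390 − 382 = 8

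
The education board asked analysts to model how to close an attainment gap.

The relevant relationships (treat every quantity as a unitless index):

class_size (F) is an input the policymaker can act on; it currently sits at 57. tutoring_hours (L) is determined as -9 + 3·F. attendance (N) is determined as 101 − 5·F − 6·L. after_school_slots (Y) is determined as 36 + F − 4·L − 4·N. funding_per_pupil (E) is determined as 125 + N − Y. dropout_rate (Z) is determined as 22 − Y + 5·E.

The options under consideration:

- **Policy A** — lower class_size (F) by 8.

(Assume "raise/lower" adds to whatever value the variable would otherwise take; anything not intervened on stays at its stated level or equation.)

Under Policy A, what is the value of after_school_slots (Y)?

Policy A (F − 8):
  F = 57 − 8 = 49
  L = -9 + 3·49 = 138
  N = 101 − 5·49 − 6·138 = -972
  Y = 36 + 49 − 4·138 − 4·(-972) = 3421

3421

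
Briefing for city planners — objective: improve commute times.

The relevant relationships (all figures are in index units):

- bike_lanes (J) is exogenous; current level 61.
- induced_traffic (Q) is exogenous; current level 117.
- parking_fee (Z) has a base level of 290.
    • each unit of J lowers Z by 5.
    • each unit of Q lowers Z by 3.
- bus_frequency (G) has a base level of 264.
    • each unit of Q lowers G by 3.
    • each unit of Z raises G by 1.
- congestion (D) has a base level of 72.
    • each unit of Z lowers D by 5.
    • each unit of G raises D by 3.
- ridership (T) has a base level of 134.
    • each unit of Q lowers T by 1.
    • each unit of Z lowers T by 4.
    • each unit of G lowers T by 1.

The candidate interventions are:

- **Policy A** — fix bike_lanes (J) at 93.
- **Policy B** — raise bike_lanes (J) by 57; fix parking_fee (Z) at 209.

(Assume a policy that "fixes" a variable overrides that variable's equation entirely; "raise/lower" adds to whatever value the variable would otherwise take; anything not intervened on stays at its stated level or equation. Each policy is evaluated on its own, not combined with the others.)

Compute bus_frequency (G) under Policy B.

Policy B (J + 57, Z := 209):
  J = 61 + 57 = 118
  Q = 117
  Z = 209
  G = 264 − 3·117 + 209 = 122

122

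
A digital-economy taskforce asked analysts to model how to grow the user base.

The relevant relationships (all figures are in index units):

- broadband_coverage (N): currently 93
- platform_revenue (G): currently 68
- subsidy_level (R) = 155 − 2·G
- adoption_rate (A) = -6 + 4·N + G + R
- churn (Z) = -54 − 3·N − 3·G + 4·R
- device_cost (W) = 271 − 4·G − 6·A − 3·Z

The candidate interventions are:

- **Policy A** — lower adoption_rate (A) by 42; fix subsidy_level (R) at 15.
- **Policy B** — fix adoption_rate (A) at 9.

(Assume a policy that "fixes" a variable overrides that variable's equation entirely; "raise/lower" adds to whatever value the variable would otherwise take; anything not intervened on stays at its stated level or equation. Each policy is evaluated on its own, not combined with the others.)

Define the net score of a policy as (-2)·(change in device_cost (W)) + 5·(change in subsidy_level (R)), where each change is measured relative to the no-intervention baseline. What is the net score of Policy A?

Baseline:
  N = 93
  G = 68
  R = 155 − 2·68 = 19
  A = -6 + 4·93 + 68 + 19 = 453
  Z = -54 − 3·93 − 3·68 + 4·19 = -461
  W = 271 − 4·68 − 6·453 − 3·(-461) = -1336
Policy A (A − 42, R := 15):
  N = 93
  G = 68
  R = 15
  A = -6 + 4·93 + 68 + 15 (−42 from intervention) = 407
  Z = -54 − 3·93 − 3·68 + 4·15 = -477
  W = 271 − 4·68 − 6·407 − 3·(-477) = -1012
ΔW = -1012 − (-1336) = 324; ΔR = 15 − 19 = -4
Score = (-2)·324 + 5·(-4) = -668

-668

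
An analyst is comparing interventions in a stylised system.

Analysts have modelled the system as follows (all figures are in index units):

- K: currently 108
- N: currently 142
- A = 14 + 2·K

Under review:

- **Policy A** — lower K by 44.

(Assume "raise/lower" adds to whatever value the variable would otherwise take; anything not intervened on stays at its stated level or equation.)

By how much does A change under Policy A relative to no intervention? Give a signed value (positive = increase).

Baseline:
  K = 108
  A = 14 + 2·108 = 230
Policy A (K − 44):
  K = 108 − 44 = 64
  A = 14 + 2·64 = 142
Change in A: 142 − 230 = -88

-88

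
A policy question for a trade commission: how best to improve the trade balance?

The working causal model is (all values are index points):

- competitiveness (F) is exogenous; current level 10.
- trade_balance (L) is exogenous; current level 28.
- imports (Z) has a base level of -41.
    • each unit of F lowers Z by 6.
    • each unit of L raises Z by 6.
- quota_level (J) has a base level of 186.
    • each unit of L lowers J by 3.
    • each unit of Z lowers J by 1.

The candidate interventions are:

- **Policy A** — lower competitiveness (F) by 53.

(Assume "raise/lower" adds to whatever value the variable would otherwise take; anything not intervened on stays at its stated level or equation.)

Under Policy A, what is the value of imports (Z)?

385

Policy A (F − 53):
  F = 10 − 53 = -43
  L = 28
  Z = -41 − 6·(-43) + 6·28 = 385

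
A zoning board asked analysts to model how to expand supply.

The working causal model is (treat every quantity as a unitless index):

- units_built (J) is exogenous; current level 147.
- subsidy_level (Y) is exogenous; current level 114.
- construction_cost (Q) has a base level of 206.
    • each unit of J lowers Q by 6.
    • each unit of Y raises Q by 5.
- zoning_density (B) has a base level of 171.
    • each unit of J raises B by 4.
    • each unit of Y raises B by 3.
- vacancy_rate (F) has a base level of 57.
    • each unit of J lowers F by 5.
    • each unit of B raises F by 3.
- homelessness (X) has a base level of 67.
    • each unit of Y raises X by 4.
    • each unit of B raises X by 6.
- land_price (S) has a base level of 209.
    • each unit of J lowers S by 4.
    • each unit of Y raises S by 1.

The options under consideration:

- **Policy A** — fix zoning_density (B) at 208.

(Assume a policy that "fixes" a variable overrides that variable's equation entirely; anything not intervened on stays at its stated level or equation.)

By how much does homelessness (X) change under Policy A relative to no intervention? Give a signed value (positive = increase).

Baseline:
  J = 147
  Y = 114
  B = 171 + 4·147 + 3·114 = 1101
  X = 67 + 4·114 + 6·1101 = 7129
Policy A (B := 208):
  J = 147
  Y = 114
  B = 208
  X = 67 + 4·114 + 6·208 = 1771
Change in X: 1771 − 7129 = -5358

-5358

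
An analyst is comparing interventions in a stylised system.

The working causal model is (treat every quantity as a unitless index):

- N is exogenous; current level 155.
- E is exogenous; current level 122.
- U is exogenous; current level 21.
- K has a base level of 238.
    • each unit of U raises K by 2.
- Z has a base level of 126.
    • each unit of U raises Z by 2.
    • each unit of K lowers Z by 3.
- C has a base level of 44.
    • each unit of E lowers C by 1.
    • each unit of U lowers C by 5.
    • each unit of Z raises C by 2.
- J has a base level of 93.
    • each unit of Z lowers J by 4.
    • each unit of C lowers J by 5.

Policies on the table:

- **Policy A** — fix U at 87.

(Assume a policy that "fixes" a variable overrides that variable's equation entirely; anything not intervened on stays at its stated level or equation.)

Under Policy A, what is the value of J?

15762

Policy A (U := 87):
  E = 122
  U = 87
  K = 238 + 2·87 = 412
  Z = 126 + 2·87 − 3·412 = -936
  C = 44 − 122 − 5·87 + 2·(-936) = -2385
  J = 93 − 4·(-936) − 5·(-2385) = 15762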